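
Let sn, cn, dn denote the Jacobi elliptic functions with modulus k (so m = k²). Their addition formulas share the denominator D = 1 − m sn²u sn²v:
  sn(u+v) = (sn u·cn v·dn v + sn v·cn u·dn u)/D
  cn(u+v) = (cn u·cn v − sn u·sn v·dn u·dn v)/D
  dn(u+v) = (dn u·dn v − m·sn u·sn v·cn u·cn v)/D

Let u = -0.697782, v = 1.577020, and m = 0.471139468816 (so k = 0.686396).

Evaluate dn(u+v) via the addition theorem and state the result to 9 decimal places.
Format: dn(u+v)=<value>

dn(u+v)=0.861173825

sn u = -0.6239257736941534, cn u = 0.7814836075824957, dn u = 0.9036554870804131
sn v = 0.9829060082264259, cn v = 0.1841080633551751, dn v = 0.7381261209939536
m = k² = 0.471139468816
D = 1 − m·sn²u·sn²v = 0.8228099543559015
dn(u+v) = (dn u·dn v − m·sn u·sn v·cn u·cn v)/D = 0.7085823953453001/0.8228099543559015 = 0.8611738246409293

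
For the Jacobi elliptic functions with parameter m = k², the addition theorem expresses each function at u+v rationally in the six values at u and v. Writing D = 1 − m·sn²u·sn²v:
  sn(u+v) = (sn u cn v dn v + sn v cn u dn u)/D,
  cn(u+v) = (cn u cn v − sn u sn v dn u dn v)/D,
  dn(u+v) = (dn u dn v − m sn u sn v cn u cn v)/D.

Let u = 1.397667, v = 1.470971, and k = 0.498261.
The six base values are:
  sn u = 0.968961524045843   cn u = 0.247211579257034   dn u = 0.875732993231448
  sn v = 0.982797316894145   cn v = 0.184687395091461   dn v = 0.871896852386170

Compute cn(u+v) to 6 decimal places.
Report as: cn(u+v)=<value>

m = k² = 0.248264024121
D = 1 − m·sn²u·sn²v = 0.7748589022071493
cn(u+v) = (cn u·cn v − sn u·sn v·dn u·dn v)/D = -0.6814651897992698/0.7748589022071493 = -0.8794700401042668

cn(u+v)=-0.879470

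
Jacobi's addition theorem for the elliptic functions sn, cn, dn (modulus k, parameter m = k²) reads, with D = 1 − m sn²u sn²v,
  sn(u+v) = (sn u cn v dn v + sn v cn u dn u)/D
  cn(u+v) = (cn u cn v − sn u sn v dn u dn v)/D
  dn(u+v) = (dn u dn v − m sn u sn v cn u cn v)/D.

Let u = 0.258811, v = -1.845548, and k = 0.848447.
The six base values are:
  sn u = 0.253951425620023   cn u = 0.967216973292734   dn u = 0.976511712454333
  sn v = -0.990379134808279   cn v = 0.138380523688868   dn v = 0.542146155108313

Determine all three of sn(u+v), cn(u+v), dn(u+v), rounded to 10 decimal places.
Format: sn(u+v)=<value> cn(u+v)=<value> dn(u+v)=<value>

m = k² = 0.719862311809
D = 1 − m·sn²u·sn²v = 0.9544641223617057
sn(u+v) = (sn u·cn v·dn v + sn v·cn u·dn u)/D = -0.9163597452901014/0.9544641223617057 = -0.9600777271990909
cn(u+v) = (cn u·cn v − sn u·sn v·dn u·dn v)/D = 0.2669954645449274/0.9544641223617057 = 0.279733369007396
dn(u+v) = (dn u·dn v − m·sn u·sn v·cn u·cn v)/D = 0.5536446948474391/0.9544641223617057 = 0.5800581518742816

sn(u+v)=-0.9600777272 cn(u+v)=0.2797333690 dn(u+v)=0.5800581519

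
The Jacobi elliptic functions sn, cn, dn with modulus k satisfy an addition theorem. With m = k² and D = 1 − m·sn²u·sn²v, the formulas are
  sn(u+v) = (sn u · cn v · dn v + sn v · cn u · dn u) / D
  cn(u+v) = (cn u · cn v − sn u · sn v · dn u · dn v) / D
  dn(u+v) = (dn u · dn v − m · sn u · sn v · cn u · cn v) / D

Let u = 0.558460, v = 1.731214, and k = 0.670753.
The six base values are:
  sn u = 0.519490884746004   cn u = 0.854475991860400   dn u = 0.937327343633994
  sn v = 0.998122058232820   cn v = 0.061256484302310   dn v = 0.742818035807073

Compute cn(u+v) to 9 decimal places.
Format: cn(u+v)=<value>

cn(u+v)=-0.351157877

m = k² = 0.449909587009
D = 1 − m·sn²u·sn²v = 0.87903815072978
cn(u+v) = (cn u·cn v − sn u·sn v·dn u·dn v)/D = -0.3086811711863228/0.87903815072978 = -0.3511578774255188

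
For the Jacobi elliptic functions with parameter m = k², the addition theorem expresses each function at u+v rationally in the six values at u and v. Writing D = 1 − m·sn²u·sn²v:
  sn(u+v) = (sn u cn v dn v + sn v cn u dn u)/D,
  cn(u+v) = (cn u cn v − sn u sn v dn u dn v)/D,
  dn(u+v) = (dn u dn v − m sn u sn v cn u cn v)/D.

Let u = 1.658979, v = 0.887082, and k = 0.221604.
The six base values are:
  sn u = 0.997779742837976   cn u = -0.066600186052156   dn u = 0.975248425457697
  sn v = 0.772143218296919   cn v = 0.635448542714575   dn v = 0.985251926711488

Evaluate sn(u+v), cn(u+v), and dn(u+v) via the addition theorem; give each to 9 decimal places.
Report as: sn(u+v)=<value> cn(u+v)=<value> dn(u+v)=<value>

m = k² = 0.049108332816
D = 1 − m·sn²u·sn²v = 0.9708512269827691
sn(u+v) = (sn u·cn v·dn v + sn v·cn u·dn u)/D = 0.5745348141146448/0.9708512269827691 = 0.5917846093682093
cn(u+v) = (cn u·cn v − sn u·sn v·dn u·dn v)/D = -0.7825994200765797/0.9708512269827691 = -0.8060961332960951
dn(u+v) = (dn u·dn v − m·sn u·sn v·cn u·cn v)/D = 0.9624665827697547/0.9708512269827691 = 0.9913636157837773

sn(u+v)=0.591784609 cn(u+v)=-0.806096133 dn(u+v)=0.991363616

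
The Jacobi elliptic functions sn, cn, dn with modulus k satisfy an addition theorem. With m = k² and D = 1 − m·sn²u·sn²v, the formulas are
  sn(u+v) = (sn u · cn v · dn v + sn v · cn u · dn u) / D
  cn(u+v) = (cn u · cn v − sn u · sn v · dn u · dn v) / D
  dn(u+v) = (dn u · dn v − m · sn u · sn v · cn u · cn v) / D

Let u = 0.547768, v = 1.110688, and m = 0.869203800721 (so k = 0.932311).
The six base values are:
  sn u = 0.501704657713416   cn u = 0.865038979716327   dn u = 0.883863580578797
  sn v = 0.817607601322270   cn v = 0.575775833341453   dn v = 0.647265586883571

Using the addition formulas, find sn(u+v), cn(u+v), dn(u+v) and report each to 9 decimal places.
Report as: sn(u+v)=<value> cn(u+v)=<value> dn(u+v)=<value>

m = k² = 0.869203800721
D = 1 − m·sn²u·sn²v = 0.853746009856471
sn(u+v) = (sn u·cn v·dn v + sn v·cn u·dn u)/D = 0.8120987502502121/0.853746009856471 = 0.951218208781719
cn(u+v) = (cn u·cn v − sn u·sn v·dn u·dn v)/D = 0.263396790390257/0.853746009856471 = 0.3085189123572459
dn(u+v) = (dn u·dn v − m·sn u·sn v·cn u·cn v)/D = 0.3945105011535212/0.853746009856471 = 0.4620935226623724

sn(u+v)=0.951218209 cn(u+v)=0.308518912 dn(u+v)=0.462093523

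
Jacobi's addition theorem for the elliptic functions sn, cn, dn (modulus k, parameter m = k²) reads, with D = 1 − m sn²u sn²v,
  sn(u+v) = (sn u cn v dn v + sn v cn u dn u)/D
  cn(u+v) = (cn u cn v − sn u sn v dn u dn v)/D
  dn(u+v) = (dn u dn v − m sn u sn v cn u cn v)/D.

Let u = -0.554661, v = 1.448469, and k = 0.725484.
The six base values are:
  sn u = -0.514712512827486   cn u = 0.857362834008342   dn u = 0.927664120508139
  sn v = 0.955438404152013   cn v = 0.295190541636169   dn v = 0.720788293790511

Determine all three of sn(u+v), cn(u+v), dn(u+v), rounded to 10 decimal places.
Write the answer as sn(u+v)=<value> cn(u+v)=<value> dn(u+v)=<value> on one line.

m = k² = 0.526327034256
D = 1 − m·sn²u·sn²v = 0.8727111045442221
sn(u+v) = (sn u·cn v·dn v + sn v·cn u·dn u)/D = 0.650387585417147/0.8727111045442221 = 0.7452495814829986
cn(u+v) = (cn u·cn v − sn u·sn v·dn u·dn v)/D = 0.5819112137861321/0.8727111045442221 = 0.666785618695706
dn(u+v) = (dn u·dn v − m·sn u·sn v·cn u·cn v)/D = 0.7341568124504672/0.8727111045442221 = 0.8412369323911426

sn(u+v)=0.7452495815 cn(u+v)=0.6667856187 dn(u+v)=0.8412369324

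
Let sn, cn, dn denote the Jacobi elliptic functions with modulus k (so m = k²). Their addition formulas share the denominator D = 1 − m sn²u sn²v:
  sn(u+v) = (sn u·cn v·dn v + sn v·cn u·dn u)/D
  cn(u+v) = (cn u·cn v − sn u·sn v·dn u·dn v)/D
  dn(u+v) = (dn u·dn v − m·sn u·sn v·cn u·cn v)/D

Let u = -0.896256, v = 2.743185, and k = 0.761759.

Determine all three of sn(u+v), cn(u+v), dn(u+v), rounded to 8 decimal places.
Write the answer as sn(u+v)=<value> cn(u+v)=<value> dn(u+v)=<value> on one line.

sn(u+v)=0.99859149 cn(u+v)=0.05305694 dn(u+v)=0.64911996

sn u = -0.7430124591713578, cn u = 0.6692775848003065, dn u = 0.8244076926014125
sn v = 0.847212029658627, cn v = -0.5312549075554124, dn v = 0.7638689487763231
m = k² = 0.580276774081
D = 1 − m·sn²u·sn²v = 0.7700615454713076
sn(u+v) = (sn u·cn v·dn v + sn v·cn u·dn u)/D = 0.7689769051670026/0.7700615454713076 = 0.9985914888093249
cn(u+v) = (cn u·cn v − sn u·sn v·dn u·dn v)/D = 0.04085710627831231/0.7700615454713076 = 0.05305693618723186
dn(u+v) = (dn u·dn v − m·sn u·sn v·cn u·cn v)/D = 0.4998623224975484/0.7700615454713076 = 0.6491199637707052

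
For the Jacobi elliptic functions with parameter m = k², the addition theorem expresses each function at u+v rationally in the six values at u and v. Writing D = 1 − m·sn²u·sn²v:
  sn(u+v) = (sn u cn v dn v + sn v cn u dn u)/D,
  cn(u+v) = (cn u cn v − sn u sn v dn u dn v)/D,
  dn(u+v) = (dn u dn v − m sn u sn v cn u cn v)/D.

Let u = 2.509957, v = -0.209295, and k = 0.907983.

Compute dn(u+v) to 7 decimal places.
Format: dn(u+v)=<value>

sn u = 0.9966875078037668, cn u = -0.08132657491814255, dn u = 0.4254640785540562
sn v = -0.2065507996219509, cn v = 0.9784358779069442, dn v = 0.9822560854988899
m = k² = 0.824433128289
D = 1 − m·sn²u·sn²v = 0.9650596520204763
dn(u+v) = (dn u·dn v − m·sn u·sn v·cn u·cn v)/D = 0.4044093198022354/0.9650596520204763 = 0.4190511114577763

dn(u+v)=0.4190511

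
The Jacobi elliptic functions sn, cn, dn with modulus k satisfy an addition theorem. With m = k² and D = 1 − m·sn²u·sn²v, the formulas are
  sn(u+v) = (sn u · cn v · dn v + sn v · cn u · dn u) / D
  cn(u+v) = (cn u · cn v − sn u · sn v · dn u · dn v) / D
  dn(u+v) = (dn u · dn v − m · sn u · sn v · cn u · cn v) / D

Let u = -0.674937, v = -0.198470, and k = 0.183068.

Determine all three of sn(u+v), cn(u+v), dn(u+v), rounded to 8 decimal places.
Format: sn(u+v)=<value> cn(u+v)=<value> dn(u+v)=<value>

sn(u+v)=-0.76446781 cn(u+v)=0.64466190 dn(u+v)=0.99015863

sn u = -0.6236241231948463, cn u = 0.7817243458978742, dn u = 0.9934617310118702
sn v = -0.1971271252376192, cn v = 0.9803779355409586, dn v = 0.9993486279460672
m = k² = 0.033513892624
D = 1 − m·sn²u·sn²v = 0.9994935186436149
sn(u+v) = (sn u·cn v·dn v + sn v·cn u·dn u)/D = -0.7640806216749004/0.9994935186436149 = -0.7644678103684086
cn(u+v) = (cn u·cn v − sn u·sn v·dn u·dn v)/D = 0.6443353920059738/0.9994935186436149 = 0.6446619012401236
dn(u+v) = (dn u·dn v − m·sn u·sn v·cn u·cn v)/D = 0.9896571325211446/0.9994935186436149 = 0.990158629406803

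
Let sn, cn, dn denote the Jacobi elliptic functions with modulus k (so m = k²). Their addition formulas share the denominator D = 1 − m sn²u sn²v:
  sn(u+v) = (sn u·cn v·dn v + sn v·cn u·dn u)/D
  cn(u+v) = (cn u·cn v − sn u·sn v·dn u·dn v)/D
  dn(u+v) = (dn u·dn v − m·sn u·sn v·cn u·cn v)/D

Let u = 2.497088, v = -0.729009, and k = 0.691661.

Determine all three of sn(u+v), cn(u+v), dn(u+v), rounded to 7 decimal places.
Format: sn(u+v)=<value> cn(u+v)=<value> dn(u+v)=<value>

sn(u+v)=0.9987894 cn(u+v)=0.0491903 dn(u+v)=0.7230233

sn u = 0.8807602639315134, cn u = -0.4735624113876553, dn u = 0.7930262035346915
sn v = -0.6453239701045517, cn v = 0.7639090087232246, dn v = 0.8948607510810617
m = k² = 0.478394938921
D = 1 − m·sn²u·sn²v = 0.845454061472661
sn(u+v) = (sn u·cn v·dn v + sn v·cn u·dn u)/D = 0.8444305770029196/0.845454061472661 = 0.9987894262782786
cn(u+v) = (cn u·cn v − sn u·sn v·dn u·dn v)/D = 0.04158810747238176/0.845454061472661 = 0.04919026280380176
dn(u+v) = (dn u·dn v − m·sn u·sn v·cn u·cn v)/D = 0.6112829459641433/0.845454061472661 = 0.7230232532083116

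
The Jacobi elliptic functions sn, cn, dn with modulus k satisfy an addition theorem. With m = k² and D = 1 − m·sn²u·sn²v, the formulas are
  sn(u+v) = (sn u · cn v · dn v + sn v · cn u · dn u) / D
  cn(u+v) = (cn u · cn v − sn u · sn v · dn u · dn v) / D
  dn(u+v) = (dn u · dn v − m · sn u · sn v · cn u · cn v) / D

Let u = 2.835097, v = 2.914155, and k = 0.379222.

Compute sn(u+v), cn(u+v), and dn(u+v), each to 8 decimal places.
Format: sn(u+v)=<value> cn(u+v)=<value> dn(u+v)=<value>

sn u = 0.4148488594666435, cn u = -0.9098903361390454, dn u = 0.9875477082475075
sn v = 0.3424670838939904, cn v = -0.9395298273334096, dn v = 0.9915308919673371
m = k² = 0.143809325284
D = 1 − m·sn²u·sn²v = 0.9970972841717715
sn(u+v) = (sn u·cn v·dn v + sn v·cn u·dn u)/D = -0.6941891960912599/0.9970972841717715 = -0.6962100961571477
cn(u+v) = (cn u·cn v − sn u·sn v·dn u·dn v)/D = 0.715754395119508/0.9970972841717715 = 0.7178380750620958
dn(u+v) = (dn u·dn v − m·sn u·sn v·cn u·cn v)/D = 0.9617179814443442/0.9970972841717715 = 0.9645177022452581

sn(u+v)=-0.69621010 cn(u+v)=0.71783808 dn(u+v)=0.96451770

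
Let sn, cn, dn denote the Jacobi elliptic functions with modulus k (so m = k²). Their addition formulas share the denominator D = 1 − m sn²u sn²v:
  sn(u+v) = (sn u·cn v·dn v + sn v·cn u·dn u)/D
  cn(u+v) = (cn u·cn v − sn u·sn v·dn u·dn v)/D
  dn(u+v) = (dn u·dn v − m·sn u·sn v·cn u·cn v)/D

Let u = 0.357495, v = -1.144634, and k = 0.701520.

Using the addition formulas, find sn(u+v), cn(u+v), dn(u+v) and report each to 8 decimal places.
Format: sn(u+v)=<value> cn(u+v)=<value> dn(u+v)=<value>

sn u = 0.3465141052349238, cn u = 0.9380447616575875, dn u = 0.9700045963829301
sn v = -0.867641719217288, cn v = 0.4971899506965811, dn v = 0.7934250076790977
m = k² = 0.4921303104
D = 1 − m·sn²u·sn²v = 0.955516105501871
sn(u+v) = (sn u·cn v·dn v + sn v·cn u·dn u)/D = -0.6527800044111276/0.955516105501871 = -0.683170069716684
cn(u+v) = (cn u·cn v − sn u·sn v·dn u·dn v)/D = 0.6977745292818239/0.955516105501871 = 0.7302593072623595
dn(u+v) = (dn u·dn v − m·sn u·sn v·cn u·cn v)/D = 0.8386319851839732/0.955516105501871 = 0.8776743587628948

sn(u+v)=-0.68317007 cn(u+v)=0.73025931 dn(u+v)=0.87767436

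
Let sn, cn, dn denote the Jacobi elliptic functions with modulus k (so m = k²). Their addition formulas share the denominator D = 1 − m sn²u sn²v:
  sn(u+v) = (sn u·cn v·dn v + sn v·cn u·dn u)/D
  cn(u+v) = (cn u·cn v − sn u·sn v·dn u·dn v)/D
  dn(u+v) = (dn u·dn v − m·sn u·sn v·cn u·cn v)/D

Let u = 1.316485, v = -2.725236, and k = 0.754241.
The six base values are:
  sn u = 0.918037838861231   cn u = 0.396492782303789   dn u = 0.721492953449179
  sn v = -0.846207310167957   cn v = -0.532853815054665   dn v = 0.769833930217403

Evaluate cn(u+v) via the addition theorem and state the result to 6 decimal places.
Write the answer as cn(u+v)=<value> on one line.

cn(u+v)=0.335341

m = k² = 0.568879486081
D = 1 − m·sn²u·sn²v = 0.656683257854166
cn(u+v) = (cn u·cn v − sn u·sn v·dn u·dn v)/D = 0.2202130976727993/0.656683257854166 = 0.3353414222746995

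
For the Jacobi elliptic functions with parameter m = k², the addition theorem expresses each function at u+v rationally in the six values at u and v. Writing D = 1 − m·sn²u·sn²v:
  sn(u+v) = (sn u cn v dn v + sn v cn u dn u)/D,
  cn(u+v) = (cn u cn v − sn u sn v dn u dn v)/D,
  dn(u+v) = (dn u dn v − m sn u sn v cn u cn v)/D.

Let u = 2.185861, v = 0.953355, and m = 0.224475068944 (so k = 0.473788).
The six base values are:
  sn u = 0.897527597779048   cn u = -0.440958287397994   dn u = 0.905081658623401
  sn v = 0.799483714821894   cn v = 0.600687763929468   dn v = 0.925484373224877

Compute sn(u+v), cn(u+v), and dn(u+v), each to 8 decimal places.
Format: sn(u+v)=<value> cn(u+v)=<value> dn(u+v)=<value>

m = k² = 0.224475068944
D = 1 − m·sn²u·sn²v = 0.8844199228551979
sn(u+v) = (sn u·cn v·dn v + sn v·cn u·dn u)/D = 0.1798833939244697/0.8844199228551979 = 0.203391386010106
cn(u+v) = (cn u·cn v − sn u·sn v·dn u·dn v)/D = -0.8659333487823461/0.8844199228551979 = -0.9790975151111804
dn(u+v) = (dn u·dn v − m·sn u·sn v·cn u·cn v)/D = 0.8803039405305932/0.8844199228551979 = 0.9953461221098265

sn(u+v)=0.20339139 cn(u+v)=-0.97909752 dn(u+v)=0.99534612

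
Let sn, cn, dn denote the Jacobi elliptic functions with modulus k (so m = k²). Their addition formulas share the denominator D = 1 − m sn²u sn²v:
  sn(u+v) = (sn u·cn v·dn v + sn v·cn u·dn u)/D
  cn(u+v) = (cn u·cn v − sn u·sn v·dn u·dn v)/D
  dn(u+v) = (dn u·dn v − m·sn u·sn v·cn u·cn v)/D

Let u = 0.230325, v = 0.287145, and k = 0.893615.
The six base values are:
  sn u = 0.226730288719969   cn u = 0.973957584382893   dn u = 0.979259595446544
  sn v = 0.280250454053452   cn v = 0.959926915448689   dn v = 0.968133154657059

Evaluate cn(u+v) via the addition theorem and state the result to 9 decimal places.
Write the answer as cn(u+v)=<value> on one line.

m = k² = 0.798547768225
D = 1 − m·sn²u·sn²v = 0.996775869350292
cn(u+v) = (cn u·cn v − sn u·sn v·dn u·dn v)/D = 0.8746875682617859/0.996775869350292 = 0.8775167970628297

cn(u+v)=0.877516797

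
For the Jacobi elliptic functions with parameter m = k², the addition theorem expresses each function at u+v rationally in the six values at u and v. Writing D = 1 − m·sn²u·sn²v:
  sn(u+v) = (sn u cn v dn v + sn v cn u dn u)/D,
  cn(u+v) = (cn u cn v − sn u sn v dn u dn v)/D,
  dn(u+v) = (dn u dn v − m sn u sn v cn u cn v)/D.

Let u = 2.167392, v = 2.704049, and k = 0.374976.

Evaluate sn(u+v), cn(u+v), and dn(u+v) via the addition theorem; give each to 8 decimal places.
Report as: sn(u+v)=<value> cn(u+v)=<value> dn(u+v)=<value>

sn(u+v)=-0.99980810 cn(u+v)=-0.01958986 dn(u+v)=0.92706362

sn u = 0.8773024473722442, cn u = -0.4799379291477916, dn u = 0.9443412912744744
sn v = 0.5259692579874941, cn v = -0.8505035800348432, dn v = 0.9803580798310962
m = k² = 0.140607000576
D = 1 − m·sn²u·sn²v = 0.9700617543185448
sn(u+v) = (sn u·cn v·dn v + sn v·cn u·dn u)/D = -0.969875599794256/0.9700617543185448 = -0.9998081003364373
cn(u+v) = (cn u·cn v − sn u·sn v·dn u·dn v)/D = -0.01900337115632143/0.9700617543185448 = -0.01958985711138673
dn(u+v) = (dn u·dn v − m·sn u·sn v·cn u·cn v)/D = 0.8993089634607656/0.9700617543185448 = 0.9270636219366445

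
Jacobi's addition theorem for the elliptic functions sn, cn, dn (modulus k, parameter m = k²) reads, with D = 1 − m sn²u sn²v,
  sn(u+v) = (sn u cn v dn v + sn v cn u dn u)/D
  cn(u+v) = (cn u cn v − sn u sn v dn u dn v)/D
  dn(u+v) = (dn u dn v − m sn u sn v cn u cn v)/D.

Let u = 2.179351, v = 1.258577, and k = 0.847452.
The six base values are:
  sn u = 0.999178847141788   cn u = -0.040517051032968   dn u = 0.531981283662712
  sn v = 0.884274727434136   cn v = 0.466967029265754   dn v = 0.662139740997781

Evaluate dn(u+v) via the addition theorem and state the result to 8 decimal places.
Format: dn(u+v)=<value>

m = k² = 0.718174892304
D = 1 − m·sn²u·sn²v = 0.4393509291491474
dn(u+v) = (dn u·dn v − m·sn u·sn v·cn u·cn v)/D = 0.3642515725743152/0.4393509291491474 = 0.8290674911732391

dn(u+v)=0.82906749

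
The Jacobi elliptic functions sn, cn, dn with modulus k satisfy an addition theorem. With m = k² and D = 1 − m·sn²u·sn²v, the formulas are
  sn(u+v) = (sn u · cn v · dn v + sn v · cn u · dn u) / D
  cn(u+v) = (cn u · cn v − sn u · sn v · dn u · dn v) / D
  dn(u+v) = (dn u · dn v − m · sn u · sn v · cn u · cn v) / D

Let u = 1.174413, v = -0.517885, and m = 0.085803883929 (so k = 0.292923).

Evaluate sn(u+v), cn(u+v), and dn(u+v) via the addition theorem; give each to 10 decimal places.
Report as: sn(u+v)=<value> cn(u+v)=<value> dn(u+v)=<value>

sn(u+v)=0.6074293852 cn(u+v)=0.7943736791 dn(u+v)=0.9840431401

sn u = 0.9155462698203654, cn u = 0.4022126649149858, dn u = 0.9633675527961836
sn v = -0.4934085571113645, cn v = 0.8697976751919272, dn v = 0.9895003145460364
m = k² = 0.085803883929
D = 1 − m·sn²u·sn²v = 0.9824902116712624
sn(u+v) = (sn u·cn v·dn v + sn v·cn u·dn u)/D = 0.59679342524073/0.9824902116712624 = 0.6074293852002415
cn(u+v) = (cn u·cn v − sn u·sn v·dn u·dn v)/D = 0.7804643640931206/0.9824902116712624 = 0.7943736790675133
dn(u+v) = (dn u·dn v − m·sn u·sn v·cn u·cn v)/D = 0.9668127530455786/0.9824902116712624 = 0.9840431401357011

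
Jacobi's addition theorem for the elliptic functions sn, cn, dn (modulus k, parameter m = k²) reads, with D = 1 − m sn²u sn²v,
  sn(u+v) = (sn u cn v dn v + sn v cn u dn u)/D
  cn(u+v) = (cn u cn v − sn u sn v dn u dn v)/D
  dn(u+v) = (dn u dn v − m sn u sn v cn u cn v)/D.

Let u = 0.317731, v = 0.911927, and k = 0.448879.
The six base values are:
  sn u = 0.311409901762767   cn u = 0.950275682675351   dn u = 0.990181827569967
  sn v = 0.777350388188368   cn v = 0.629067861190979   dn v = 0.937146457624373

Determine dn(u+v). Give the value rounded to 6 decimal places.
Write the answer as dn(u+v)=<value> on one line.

dn(u+v)=0.909527

m = k² = 0.201492356641
D = 1 − m·sn²u·sn²v = 0.9881925245582471
dn(u+v) = (dn u·dn v − m·sn u·sn v·cn u·cn v)/D = 0.8987875803815028/0.9881925245582471 = 0.9095267956851717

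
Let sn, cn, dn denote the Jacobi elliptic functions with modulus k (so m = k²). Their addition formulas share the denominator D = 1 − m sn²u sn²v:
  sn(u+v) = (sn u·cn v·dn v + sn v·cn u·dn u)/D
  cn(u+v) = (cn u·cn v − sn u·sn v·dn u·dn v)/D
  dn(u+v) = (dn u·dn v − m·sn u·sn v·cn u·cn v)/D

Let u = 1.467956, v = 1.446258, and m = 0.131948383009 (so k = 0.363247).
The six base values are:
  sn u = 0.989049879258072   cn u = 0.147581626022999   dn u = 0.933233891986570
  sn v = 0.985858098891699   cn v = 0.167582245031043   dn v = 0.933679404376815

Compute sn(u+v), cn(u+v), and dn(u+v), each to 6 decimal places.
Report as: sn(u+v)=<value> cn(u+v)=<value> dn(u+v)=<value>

sn(u+v)=0.332211 cn(u+v)=-0.943205 dn(u+v)=0.992692

m = k² = 0.131948383009
D = 1 − m·sn²u·sn²v = 0.8745504008177362
sn(u+v) = (sn u·cn v·dn v + sn v·cn u·dn u)/D = 0.29053518324411/0.8745504008177362 = 0.3322109085679329
cn(u+v) = (cn u·cn v − sn u·sn v·dn u·dn v)/D = -0.824880422162979/0.8745504008177362 = -0.9432051273336403
dn(u+v) = (dn u·dn v − m·sn u·sn v·cn u·cn v)/D = 0.8681592878957604/0.8745504008177362 = 0.9926921159535232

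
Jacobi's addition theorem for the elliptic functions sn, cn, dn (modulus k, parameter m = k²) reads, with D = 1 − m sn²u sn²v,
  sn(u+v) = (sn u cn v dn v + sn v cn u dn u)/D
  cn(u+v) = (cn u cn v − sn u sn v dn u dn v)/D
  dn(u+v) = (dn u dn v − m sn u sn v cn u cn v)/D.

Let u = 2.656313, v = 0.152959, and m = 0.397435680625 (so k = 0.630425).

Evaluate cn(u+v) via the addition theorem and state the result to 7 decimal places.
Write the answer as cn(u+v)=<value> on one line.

cn(u+v)=-0.7530449

sn u = 0.7545580028247489, cn u = -0.6562333581685147, dn u = 0.8796117912663828
sn v = 0.1521301607197753, cn v = 0.9883604677441198, dn v = 0.9953903320935088
m = k² = 0.397435680625
D = 1 − m·sn²u·sn²v = 0.9947629977370992
cn(u+v) = (cn u·cn v − sn u·sn v·dn u·dn v)/D = -0.749101207276701/0.9947629977370992 = -0.7530449051490324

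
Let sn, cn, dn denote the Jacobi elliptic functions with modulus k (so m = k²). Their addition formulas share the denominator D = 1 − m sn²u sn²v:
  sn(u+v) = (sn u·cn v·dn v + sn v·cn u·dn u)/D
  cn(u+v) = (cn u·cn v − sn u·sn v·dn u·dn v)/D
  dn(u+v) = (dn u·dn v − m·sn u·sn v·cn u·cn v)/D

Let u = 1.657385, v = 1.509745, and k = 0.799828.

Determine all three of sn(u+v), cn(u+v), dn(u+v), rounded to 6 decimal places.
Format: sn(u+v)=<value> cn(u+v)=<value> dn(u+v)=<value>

sn u = 0.9790449448814291, cn u = 0.2036442876736775, dn u = 0.621936649669532
sn v = 0.95578322560324, cn v = 0.2940721436237476, dn v = 0.6446685710744209
m = k² = 0.639724829584
D = 1 − m·sn²u·sn²v = 0.4398333174547116
sn(u+v) = (sn u·cn v·dn v + sn v·cn u·dn u)/D = 0.3066600502554336/0.4398333174547116 = 0.6972187828563251
cn(u+v) = (cn u·cn v − sn u·sn v·dn u·dn v)/D = -0.3152982091933793/0.4398333174547116 = -0.716858402219256
dn(u+v) = (dn u·dn v − m·sn u·sn v·cn u·cn v)/D = 0.3650936550598547/0.4398333174547116 = 0.830072758409093

sn(u+v)=0.697219 cn(u+v)=-0.716858 dn(u+v)=0.830073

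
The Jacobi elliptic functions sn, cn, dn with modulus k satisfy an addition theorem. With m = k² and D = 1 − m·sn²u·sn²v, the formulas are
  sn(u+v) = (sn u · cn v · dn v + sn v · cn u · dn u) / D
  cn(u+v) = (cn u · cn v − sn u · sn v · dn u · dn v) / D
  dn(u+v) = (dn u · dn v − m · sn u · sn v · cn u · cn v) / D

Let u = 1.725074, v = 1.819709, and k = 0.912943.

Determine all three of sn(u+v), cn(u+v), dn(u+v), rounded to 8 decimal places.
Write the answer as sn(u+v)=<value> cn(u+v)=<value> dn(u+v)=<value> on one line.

sn u = 0.9652073059022971, cn u = 0.2614858631605722, dn u = 0.472782321211245
sn v = 0.975741526581325, cn v = 0.2189257255434945, dn v = 0.4544026628217802
m = k² = 0.833464921249
D = 1 − m·sn²u·sn²v = 0.2607384745089625
sn(u+v) = (sn u·cn v·dn v + sn v·cn u·dn u)/D = 0.2166461582866696/0.2607384745089625 = 0.8308944765235355
cn(u+v) = (cn u·cn v − sn u·sn v·dn u·dn v)/D = -0.1450827149900642/0.2607384745089625 = -0.556430021550491
dn(u+v) = (dn u·dn v − m·sn u·sn v·cn u·cn v)/D = 0.1698982372482095/0.2607384745089625 = 0.6516040165080028

sn(u+v)=0.83089448 cn(u+v)=-0.55643002 dn(u+v)=0.65160402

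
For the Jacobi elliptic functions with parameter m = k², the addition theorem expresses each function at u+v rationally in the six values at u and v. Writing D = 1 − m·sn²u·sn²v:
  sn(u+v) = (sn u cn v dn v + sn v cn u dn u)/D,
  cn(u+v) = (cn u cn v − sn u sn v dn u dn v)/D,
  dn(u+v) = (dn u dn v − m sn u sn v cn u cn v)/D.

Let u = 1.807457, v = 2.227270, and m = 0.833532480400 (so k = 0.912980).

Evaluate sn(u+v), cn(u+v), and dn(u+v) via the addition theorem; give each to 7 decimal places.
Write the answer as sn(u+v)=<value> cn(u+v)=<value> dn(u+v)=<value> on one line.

sn u = 0.974495601086782, cn u = 0.2244066029833157, dn u = 0.4565553831294652
sn v = 0.9989188543827768, cn v = 0.04648787324239294, dn v = 0.4102059059545735
m = k² = 0.8335324804
D = 1 − m·sn²u·sn²v = 0.2101534697889168
sn(u+v) = (sn u·cn v·dn v + sn v·cn u·dn u)/D = 0.1209265163324226/0.2101534697889168 = 0.5754200321026539
cn(u+v) = (cn u·cn v − sn u·sn v·dn u·dn v)/D = -0.1718757065789854/0.2101534697889168 = -0.8178580479857007
dn(u+v) = (dn u·dn v − m·sn u·sn v·cn u·cn v)/D = 0.1788170854968043/0.2101534697889168 = 0.8508880946691602

sn(u+v)=0.5754200 cn(u+v)=-0.8178580 dn(u+v)=0.8508881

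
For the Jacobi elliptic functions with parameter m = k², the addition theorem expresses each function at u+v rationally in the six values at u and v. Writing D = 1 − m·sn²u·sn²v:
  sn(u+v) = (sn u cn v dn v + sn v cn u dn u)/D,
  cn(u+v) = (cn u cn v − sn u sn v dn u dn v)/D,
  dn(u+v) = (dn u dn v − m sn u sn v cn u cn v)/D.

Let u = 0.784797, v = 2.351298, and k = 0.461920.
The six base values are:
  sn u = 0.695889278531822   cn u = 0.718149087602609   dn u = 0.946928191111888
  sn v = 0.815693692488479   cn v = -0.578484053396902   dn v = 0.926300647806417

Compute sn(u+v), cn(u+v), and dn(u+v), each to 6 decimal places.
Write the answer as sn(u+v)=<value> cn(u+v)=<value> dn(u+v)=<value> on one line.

sn(u+v)=0.195230 cn(u+v)=-0.980757 dn(u+v)=0.995925

m = k² = 0.2133700864
D = 1 − m·sn²u·sn²v = 0.9312507393422705
sn(u+v) = (sn u·cn v·dn v + sn v·cn u·dn u)/D = 0.1818083863681559/0.9312507393422705 = 0.1952303270079169
cn(u+v) = (cn u·cn v − sn u·sn v·dn u·dn v)/D = -0.9133310736921923/0.9312507393422705 = -0.9807574212904952
dn(u+v) = (dn u·dn v − m·sn u·sn v·cn u·cn v)/D = 0.92745627549239/0.9312507393422705 = 0.9959254111813533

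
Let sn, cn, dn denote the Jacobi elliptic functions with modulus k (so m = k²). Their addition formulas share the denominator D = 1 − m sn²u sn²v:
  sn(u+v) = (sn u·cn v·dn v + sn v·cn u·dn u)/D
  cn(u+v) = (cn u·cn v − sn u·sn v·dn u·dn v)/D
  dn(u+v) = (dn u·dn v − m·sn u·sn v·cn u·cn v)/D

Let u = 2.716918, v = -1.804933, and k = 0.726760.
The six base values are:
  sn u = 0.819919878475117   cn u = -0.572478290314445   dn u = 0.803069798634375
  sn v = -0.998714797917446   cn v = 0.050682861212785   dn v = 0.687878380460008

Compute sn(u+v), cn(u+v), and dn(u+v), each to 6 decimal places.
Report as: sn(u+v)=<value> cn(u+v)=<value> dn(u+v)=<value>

sn(u+v)=0.755202 cn(u+v)=0.655492 dn(u+v)=0.835920

m = k² = 0.5281800976
D = 1 − m·sn²u·sn²v = 0.6458332112587764
sn(u+v) = (sn u·cn v·dn v + sn v·cn u·dn u)/D = 0.4877345616392977/0.6458332112587764 = 0.7552020446403913
cn(u+v) = (cn u·cn v − sn u·sn v·dn u·dn v)/D = 0.4233385573596449/0.6458332112587764 = 0.6554920836829171
dn(u+v) = (dn u·dn v − m·sn u·sn v·cn u·cn v)/D = 0.5398651802670251/0.6458332112587764 = 0.835920437127704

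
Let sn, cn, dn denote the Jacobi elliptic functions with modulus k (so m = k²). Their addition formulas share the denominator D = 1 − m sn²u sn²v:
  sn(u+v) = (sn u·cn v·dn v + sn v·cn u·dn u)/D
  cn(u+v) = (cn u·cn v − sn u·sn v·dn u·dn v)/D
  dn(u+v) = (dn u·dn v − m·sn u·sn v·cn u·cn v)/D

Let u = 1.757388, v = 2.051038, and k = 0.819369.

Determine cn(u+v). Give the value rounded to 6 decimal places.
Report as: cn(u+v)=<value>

sn u = 0.9871273040604295, cn u = 0.1599365048336009, dn u = 0.588054216654313
sn v = 0.9999587284668392, cn v = -0.009085227734190073, dn v = 0.5733147977047425
m = k² = 0.671365558161
D = 1 − m·sn²u·sn²v = 0.3458617596439172
cn(u+v) = (cn u·cn v − sn u·sn v·dn u·dn v)/D = -0.334239605571174/0.3458617596439172 = -0.9663965334453024

cn(u+v)=-0.966397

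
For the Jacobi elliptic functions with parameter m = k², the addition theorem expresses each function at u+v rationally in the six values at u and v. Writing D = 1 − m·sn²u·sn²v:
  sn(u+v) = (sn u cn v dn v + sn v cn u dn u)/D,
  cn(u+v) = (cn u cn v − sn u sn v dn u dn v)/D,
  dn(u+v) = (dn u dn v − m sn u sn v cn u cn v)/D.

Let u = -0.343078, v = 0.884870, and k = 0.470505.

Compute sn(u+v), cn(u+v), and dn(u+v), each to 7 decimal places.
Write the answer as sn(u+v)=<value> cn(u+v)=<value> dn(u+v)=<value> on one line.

sn u = -0.3350181525067258, cn u = 0.9422116733998684, dn u = 0.9874986092129103
sn v = 0.7598625107059285, cn v = 0.6500838136914983, dn v = 0.9339058226373817
m = k² = 0.221374955025
D = 1 − m·sn²u·sn²v = 0.9856538554906603
sn(u+v) = (sn u·cn v·dn v + sn v·cn u·dn u)/D = 0.5036057050356759/0.9856538554906603 = 0.510935661875923
cn(u+v) = (cn u·cn v − sn u·sn v·dn u·dn v)/D = 0.8472867381820178/0.9856538554906603 = 0.8596189559470012
dn(u+v) = (dn u·dn v − m·sn u·sn v·cn u·cn v)/D = 0.9567490230867082/0.9856538554906603 = 0.9706744591491876

sn(u+v)=0.5109357 cn(u+v)=0.8596190 dn(u+v)=0.9706745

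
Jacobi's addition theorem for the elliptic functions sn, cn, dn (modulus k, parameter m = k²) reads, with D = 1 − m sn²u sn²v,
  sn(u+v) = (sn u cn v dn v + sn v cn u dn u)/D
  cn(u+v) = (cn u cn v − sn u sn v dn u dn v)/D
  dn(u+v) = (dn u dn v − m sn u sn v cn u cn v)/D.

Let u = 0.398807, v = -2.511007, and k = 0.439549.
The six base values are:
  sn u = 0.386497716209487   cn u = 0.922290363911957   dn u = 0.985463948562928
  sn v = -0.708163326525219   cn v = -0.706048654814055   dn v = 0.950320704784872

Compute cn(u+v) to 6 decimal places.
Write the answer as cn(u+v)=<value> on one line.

cn(u+v)=-0.400656

m = k² = 0.193203323401
D = 1 − m·sn²u·sn²v = 0.9855264414808477
cn(u+v) = (cn u·cn v − sn u·sn v·dn u·dn v)/D = -0.3948566755869115/0.9855264414808477 = -0.4006555876812413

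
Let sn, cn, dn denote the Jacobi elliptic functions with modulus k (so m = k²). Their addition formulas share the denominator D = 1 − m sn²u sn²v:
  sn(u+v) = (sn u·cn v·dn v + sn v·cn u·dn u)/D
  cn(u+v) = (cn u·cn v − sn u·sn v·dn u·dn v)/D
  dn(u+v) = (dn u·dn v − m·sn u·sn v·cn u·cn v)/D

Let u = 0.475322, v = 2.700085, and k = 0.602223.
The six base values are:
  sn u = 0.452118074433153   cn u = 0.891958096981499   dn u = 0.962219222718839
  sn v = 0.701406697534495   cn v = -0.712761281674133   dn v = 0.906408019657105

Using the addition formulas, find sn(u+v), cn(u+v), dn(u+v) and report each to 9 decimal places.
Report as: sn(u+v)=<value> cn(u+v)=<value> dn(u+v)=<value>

sn(u+v)=0.321627085 cn(u+v)=-0.946866420 dn(u+v)=0.981062540

m = k² = 0.362672541729
D = 1 − m·sn²u·sn²v = 0.9635281131718239
sn(u+v) = (sn u·cn v·dn v + sn v·cn u·dn u)/D = 0.3098967386949696/0.9635281131718239 = 0.3216270853528343
cn(u+v) = (cn u·cn v − sn u·sn v·dn u·dn v)/D = -0.9123324154159364/0.9635281131718239 = -0.9468664203399763
dn(u+v) = (dn u·dn v − m·sn u·sn v·cn u·cn v)/D = 0.9452813384225523/0.9635281131718239 = 0.9810625403661495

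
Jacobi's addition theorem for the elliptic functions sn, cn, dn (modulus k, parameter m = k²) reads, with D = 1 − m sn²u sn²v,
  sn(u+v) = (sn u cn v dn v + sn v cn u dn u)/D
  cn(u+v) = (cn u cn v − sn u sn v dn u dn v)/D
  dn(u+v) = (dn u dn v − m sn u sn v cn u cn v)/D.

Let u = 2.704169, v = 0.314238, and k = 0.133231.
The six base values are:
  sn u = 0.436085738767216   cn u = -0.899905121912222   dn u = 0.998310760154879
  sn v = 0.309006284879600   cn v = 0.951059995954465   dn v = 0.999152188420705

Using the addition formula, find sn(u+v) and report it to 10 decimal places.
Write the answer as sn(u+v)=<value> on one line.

sn(u+v)=0.1368295787

m = k² = 0.017750499361
D = 1 − m·sn²u·sn²v = 0.9996776787274606
sn(u+v) = (sn u·cn v·dn v + sn v·cn u·dn u)/D = 0.136785475600349/0.9996776787274606 = 0.1368295786842715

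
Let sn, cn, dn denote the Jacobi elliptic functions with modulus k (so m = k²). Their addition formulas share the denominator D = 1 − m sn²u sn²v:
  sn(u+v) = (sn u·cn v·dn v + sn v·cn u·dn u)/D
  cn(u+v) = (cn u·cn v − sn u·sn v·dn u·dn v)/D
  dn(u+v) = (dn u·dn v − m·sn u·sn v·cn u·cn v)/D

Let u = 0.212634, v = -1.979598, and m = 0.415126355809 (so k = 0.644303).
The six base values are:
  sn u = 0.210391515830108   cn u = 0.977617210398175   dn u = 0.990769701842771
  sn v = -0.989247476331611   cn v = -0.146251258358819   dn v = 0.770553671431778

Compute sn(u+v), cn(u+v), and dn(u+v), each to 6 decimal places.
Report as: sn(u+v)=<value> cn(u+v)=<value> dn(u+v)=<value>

sn(u+v)=-0.999869 cn(u+v)=0.016208 dn(u+v)=0.764842

m = k² = 0.415126355809
D = 1 − m·sn²u·sn²v = 0.982017641387442
sn(u+v) = (sn u·cn v·dn v + sn v·cn u·dn u)/D = -0.9818886423146636/0.982017641387442 = -0.999868638741972
cn(u+v) = (cn u·cn v − sn u·sn v·dn u·dn v)/D = 0.01591672358311103/0.982017641387442 = 0.01620818497784125
dn(u+v) = (dn u·dn v − m·sn u·sn v·cn u·cn v)/D = 0.7510879613860511/0.982017641387442 = 0.7648416176361941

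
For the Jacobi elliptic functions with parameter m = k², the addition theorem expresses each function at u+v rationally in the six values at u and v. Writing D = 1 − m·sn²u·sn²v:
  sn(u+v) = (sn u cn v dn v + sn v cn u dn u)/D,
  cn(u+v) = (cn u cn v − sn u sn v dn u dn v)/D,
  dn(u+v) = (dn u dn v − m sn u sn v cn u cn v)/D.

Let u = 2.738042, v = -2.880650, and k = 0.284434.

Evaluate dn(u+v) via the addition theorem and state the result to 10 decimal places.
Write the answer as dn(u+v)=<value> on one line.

sn u = 0.451830917799073, cn u = -0.8921035936038187, dn u = 0.9917074258047871
sn v = -0.3212836730145986, cn v = -0.9469829995592574, dn v = 0.9958157281838167
m = k² = 0.080902700356
D = 1 − m·sn²u·sn²v = 0.9982951262624698
dn(u+v) = (dn u·dn v − m·sn u·sn v·cn u·cn v)/D = 0.9974795295120631/0.9982951262624698 = 0.9991830103854557

dn(u+v)=0.9991830104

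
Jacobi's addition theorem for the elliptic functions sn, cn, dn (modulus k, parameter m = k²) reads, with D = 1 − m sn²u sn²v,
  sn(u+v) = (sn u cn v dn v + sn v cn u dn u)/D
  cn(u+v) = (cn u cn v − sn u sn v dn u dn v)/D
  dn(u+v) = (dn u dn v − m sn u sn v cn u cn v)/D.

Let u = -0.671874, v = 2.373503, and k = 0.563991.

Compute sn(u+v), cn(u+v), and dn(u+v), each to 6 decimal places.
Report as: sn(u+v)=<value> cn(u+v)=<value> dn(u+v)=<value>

sn(u+v)=0.999820 cn(u+v)=0.018986 dn(u+v)=0.825850

sn u = -0.6109449627149735, cn u = 0.7916730717494436, dn u = 0.9387615592830862
sn v = 0.853992919166281, cn v = -0.5202846278854046, dn v = 0.8763667888250962
m = k² = 0.318085848081
D = 1 − m·sn²u·sn²v = 0.9134121285563436
sn(u+v) = (sn u·cn v·dn v + sn v·cn u·dn u)/D = 0.9132474849686344/0.9134121285563436 = 0.9998197488487815
cn(u+v) = (cn u·cn v − sn u·sn v·dn u·dn v)/D = 0.01734208154444917/0.9134121285563436 = 0.01898604255656042
dn(u+v) = (dn u·dn v − m·sn u·sn v·cn u·cn v)/D = 0.7543417325160107/0.9134121285563436 = 0.8258503570652765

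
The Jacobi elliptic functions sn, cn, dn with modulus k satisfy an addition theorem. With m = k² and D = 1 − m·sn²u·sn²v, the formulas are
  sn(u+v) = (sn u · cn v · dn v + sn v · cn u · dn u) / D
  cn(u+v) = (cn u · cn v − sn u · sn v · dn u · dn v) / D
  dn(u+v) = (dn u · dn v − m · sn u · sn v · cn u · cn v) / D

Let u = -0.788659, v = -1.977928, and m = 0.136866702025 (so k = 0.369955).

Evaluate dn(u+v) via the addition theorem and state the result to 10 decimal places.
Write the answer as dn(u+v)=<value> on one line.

dn(u+v)=0.9847794263

sn u = -0.7024282709933498, cn u = 0.7117545392263355, dn u = 0.9656444582524995
sn v = -0.9476698550425591, cn v = -0.3192520099288571, dn v = 0.9365270977819681
m = k² = 0.136866702025
D = 1 − m·sn²u·sn²v = 0.9393520815277193
dn(u+v) = (dn u·dn v − m·sn u·sn v·cn u·cn v)/D = 0.9250546039472087/0.9393520815277193 = 0.9847794263070586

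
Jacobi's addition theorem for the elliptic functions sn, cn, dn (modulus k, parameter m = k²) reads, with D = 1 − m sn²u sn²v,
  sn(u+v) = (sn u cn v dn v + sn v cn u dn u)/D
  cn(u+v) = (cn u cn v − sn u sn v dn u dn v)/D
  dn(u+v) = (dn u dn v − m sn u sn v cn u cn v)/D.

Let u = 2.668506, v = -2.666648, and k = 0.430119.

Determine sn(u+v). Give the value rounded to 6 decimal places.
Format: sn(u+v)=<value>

sn(u+v)=0.001858

sn u = 0.5879202651137614, cn u = -0.8089188846037435, dn u = 0.9674987815131212
sn v = -0.5893733145795015, cn v = -0.8078608147828263, dn v = 0.9673352133711963
m = k² = 0.185002354161
D = 1 − m·sn²u·sn²v = 0.9777876222014513
sn(u+v) = (sn u·cn v·dn v + sn v·cn u·dn u)/D = 0.001816728163398041/0.9777876222014513 = 0.001857998733209311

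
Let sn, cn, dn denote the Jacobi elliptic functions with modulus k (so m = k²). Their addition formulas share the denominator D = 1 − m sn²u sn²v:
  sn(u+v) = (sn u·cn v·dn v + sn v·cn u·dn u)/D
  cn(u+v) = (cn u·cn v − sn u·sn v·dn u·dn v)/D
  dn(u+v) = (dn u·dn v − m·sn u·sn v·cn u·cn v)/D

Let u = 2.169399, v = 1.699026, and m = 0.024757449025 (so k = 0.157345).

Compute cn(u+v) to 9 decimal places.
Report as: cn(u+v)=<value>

sn u = 0.8352624132164146, cn u = -0.5498515263849793, dn u = 0.9913262008239644
sn v = 0.9931747426930018, cn v = -0.1166358884592974, dn v = 0.9877142044085001
m = k² = 0.024757449025
D = 1 − m·sn²u·sn²v = 0.9829626084731123
cn(u+v) = (cn u·cn v − sn u·sn v·dn u·dn v)/D = -0.7481302393039728/0.9829626084731123 = -0.7610973528953284

cn(u+v)=-0.761097353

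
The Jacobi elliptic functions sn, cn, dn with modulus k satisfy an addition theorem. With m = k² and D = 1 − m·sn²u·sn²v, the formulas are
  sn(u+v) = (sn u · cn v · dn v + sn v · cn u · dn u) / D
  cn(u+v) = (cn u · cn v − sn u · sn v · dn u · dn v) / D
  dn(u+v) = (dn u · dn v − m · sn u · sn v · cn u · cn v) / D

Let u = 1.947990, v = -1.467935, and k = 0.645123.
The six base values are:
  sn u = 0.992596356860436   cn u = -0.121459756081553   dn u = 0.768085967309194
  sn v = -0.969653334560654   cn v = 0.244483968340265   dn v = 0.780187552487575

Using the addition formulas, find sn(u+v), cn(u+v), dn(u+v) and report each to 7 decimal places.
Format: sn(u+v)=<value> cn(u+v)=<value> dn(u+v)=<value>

sn(u+v)=0.4553415 cn(u+v)=0.8903168 dn(u+v)=0.9558819

m = k² = 0.416183685129
D = 1 − m·sn²u·sn²v = 0.6144653684027548
sn(u+v) = (sn u·cn v·dn v + sn v·cn u·dn u)/D = 0.2797916004566377/0.6144653684027548 = 0.4553415291474112
cn(u+v) = (cn u·cn v − sn u·sn v·dn u·dn v)/D = 0.5470688706920239/0.6144653684027548 = 0.8903168491237809
dn(u+v) = (dn u·dn v − m·sn u·sn v·cn u·cn v)/D = 0.5873563144902524/0.6144653684027548 = 0.9558818847952817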